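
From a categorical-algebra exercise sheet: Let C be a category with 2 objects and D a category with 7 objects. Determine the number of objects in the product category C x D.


The product category C x D has objects that are pairs (c, d).
Number of pairs = |Ob(C)| * |Ob(D)| = 2 * 7 = 14

14


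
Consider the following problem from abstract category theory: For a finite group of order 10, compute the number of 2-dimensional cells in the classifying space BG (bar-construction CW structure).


In the bar-construction CW model of BG, the n-cells are indexed by
n-tuples [g_1|...|g_n] of non-identity elements of G (degenerate
simplices with some g_i = e do not contribute cells), so there are
(|G| - 1)^n n-cells.
For dim = 2 with |G| = 10:
cells = (10 - 1)^2 = 9^2 = 81

81


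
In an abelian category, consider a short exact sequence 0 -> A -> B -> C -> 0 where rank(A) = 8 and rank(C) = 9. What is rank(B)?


For a short exact sequence 0 -> A -> B -> C -> 0,
rank is additive: rank(B) = rank(A) + rank(C).
rank(B) = 8 + 9 = 17

17


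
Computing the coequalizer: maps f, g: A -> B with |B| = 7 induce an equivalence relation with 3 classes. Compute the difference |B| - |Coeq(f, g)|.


The coequalizer Coeq(f, g) = B / ~ has one element per equivalence class.
|B| = 7, |Coeq(f, g)| = 3.
|B| - |Coeq(f, g)| = 7 - 3 = 4.

4


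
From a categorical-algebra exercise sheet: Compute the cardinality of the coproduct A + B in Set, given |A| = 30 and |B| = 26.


In Set, the coproduct A + B is the disjoint union.
|A + B| = |A| + |B| = 30 + 26 = 56

56


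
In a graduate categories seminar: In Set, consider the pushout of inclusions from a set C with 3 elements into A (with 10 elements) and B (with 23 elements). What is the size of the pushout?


The pushout A +_C B identifies the images of C in A and B.
|A +_C B| = |A| + |B| - |C| (for injections).
= 10 + 23 - 3 = 30

30


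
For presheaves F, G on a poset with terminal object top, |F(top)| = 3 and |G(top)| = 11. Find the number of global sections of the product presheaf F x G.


Global sections of a presheaf on a poset with terminal top satisfy
Gamma(H) ~ H(top). Presheaves admit pointwise products, so
(F x G)(top) = F(top) x G(top) (Cartesian product).
|Gamma(F x G)| = |F(top)| * |G(top)| = 3 * 11 = 33.

33


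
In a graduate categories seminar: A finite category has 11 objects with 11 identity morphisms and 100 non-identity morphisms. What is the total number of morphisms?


Each object has an identity morphism, giving 11 identities.
Adding the 100 non-identity morphisms:
Total = 11 + 100 = 111

111


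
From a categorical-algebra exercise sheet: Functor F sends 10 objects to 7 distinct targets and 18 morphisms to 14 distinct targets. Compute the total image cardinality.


The image of F consists of distinct objects and distinct morphisms.
|Im(F)| on objects = 7
|Im(F)| on morphisms = 14
Total image cardinality = 7 + 14 = 21

21


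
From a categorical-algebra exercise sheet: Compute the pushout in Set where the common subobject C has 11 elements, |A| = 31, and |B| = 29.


The pushout A +_C B identifies the images of C in A and B.
|A +_C B| = |A| + |B| - |C| (for injections).
= 31 + 29 - 11 = 49

49


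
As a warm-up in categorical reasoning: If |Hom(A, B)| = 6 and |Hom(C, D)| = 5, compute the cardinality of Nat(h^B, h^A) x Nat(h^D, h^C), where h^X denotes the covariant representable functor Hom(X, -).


By the Yoneda lemma, Nat(h^B, h^A) is isomorphic to Hom(A, B),
so |Nat(h^B, h^A)| = |Hom(A, B)| and |Nat(h^D, h^C)| = |Hom(C, D)|.
|Hom(A, B)| = 6, |Hom(C, D)| = 5.
|Nat(h^B, h^A) x Nat(h^D, h^C)| = 6 * 5 = 30

30


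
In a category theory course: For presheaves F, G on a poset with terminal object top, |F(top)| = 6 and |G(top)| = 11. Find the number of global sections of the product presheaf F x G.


Global sections of a presheaf on a poset with terminal top satisfy
Gamma(H) ~ H(top). Presheaves admit pointwise products, so
(F x G)(top) = F(top) x G(top) (Cartesian product).
|Gamma(F x G)| = |F(top)| * |G(top)| = 6 * 11 = 66.

66


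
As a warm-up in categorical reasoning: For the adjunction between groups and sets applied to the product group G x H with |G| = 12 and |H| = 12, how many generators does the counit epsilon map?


The counit epsilon_K: F(U(K)) -> K of the Free-Forgetful adjunction
maps |K| generators of F(U(K)) into K. For K = G x H (the product group),
|G x H| = |G| * |H|.
Total generators mapped = 12 * 12 = 144.

144


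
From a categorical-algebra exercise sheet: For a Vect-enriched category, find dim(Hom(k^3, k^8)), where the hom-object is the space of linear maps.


In Vect-enriched categories, Hom(k^n, k^m) is the space of m x n matrices.
dim(Hom(k^3, k^8)) = 8 * 3 = 24

24


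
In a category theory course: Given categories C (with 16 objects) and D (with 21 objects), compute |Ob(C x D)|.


The product category C x D has objects that are pairs (c, d).
Number of pairs = |Ob(C)| * |Ob(D)| = 16 * 21 = 336

336


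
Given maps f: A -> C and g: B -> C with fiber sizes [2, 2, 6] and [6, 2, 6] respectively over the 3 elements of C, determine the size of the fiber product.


The pullback A x_C B consists of pairs (a, b) with f(a) = g(b).
For each element c in C, the fiber product has |f^-1(c)| * |g^-1(c)| elements.
Summing over C: 2 * 6 + 2 * 2 + 6 * 6
= 12 + 4 + 36 = 52

52


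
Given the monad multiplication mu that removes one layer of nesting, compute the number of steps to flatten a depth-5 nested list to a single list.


Each application of mu: T^2 -> T removes one layer of nesting.
Starting at depth 5 (i.e., T^5(X)), we need to reach T(X).
Number of mu applications = 5 - 1 = 4

4


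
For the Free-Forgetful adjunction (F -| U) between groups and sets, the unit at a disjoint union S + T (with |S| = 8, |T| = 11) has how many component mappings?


The unit eta_X: X -> U(F(X)) of the Free-Forgetful adjunction
maps each element of X to a generator of F(X). For X = S + T (disjoint
union in Set), |S + T| = |S| + |T|.
Total mappings = 8 + 11 = 19.

19


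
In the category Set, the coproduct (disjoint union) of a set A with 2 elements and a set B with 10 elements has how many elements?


In Set, the coproduct A + B is the disjoint union.
|A + B| = |A| + |B| = 2 + 10 = 12

12


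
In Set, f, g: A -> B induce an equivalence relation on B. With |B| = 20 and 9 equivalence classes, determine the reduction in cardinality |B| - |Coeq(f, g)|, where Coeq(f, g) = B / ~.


The coequalizer Coeq(f, g) = B / ~ has one element per equivalence class.
|B| = 20, |Coeq(f, g)| = 9.
|B| - |Coeq(f, g)| = 20 - 9 = 11.

11


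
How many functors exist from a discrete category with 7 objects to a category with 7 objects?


A functor from a discrete category C to D is determined by
where each object maps. Each of the 7 objects of C can map
to any of the 7 objects of D independently.
Number of functors = 7^7 = 823543

823543


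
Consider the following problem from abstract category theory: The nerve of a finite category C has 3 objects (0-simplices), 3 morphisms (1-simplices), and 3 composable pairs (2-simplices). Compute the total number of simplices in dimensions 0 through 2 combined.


The 2-skeleton of the nerve N(C) consists of simplices in dimensions 0, 1, 2:
  |N(C)_0| = 3 (objects)
  |N(C)_1| = 3 (morphisms)
  |N(C)_2| = 3 (composable pairs)
Total = 3 + 3 + 3 = 9

9


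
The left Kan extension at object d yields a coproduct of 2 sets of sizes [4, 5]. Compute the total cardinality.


Pointwise, the left Kan extension (Lan_F H)(d) is the colimit, indexed
by the comma category (F downarrow d), of H composed with the
projection (F downarrow d) -> C. Here that colimit is given
as a coproduct (disjoint union) of sets, so its cardinality is the
sum of the sizes of the summands.
Coproduct of sets with sizes: 4 + 5
= 9

9


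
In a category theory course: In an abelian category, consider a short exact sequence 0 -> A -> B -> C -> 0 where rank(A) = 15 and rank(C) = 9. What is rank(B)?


For a short exact sequence 0 -> A -> B -> C -> 0,
rank is additive: rank(B) = rank(A) + rank(C).
rank(B) = 15 + 9 = 24

24


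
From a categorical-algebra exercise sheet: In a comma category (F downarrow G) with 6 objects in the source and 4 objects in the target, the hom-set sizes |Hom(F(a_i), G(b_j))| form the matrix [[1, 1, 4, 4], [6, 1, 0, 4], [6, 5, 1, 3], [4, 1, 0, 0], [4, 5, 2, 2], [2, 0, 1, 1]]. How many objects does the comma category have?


Objects of (F downarrow G) are triples (a, b, h: F(a)->G(b)).
The count equals the sum of all entries in the hom-matrix.
sum(row 0) = 10
sum(row 1) = 11
sum(row 2) = 15
sum(row 3) = 5
sum(row 4) = 13
sum(row 5) = 4
Grand total = 58

58


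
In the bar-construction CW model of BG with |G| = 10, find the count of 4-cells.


In the bar-construction CW model of BG, the n-cells are indexed by
n-tuples [g_1|...|g_n] of non-identity elements of G (degenerate
simplices with some g_i = e do not contribute cells), so there are
(|G| - 1)^n n-cells.
For dim = 4 with |G| = 10:
cells = (10 - 1)^4 = 9^4 = 6561

6561


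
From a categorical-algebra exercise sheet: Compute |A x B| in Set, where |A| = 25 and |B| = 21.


In Set, the product A x B is the Cartesian product.
By the universal property, |A x B| = |A| * |B|.
|A x B| = 25 * 21 = 525

525


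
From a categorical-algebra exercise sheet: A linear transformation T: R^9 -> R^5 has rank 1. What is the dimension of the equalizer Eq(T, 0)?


The equalizer of f and the zero map is ker(f).
By the rank-nullity theorem: dim(ker(f)) = dim(domain) - rank(f).
dim(ker(f)) = 9 - 1 = 8

8


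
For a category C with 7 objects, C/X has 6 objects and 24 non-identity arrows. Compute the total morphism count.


In the slice category C/X, objects are morphisms to X.
Identity morphisms: 6 (one per object of C/X).
Non-identity morphisms: 24.
Total = 6 + 24 = 30

30


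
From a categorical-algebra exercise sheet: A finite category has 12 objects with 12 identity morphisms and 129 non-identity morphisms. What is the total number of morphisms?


Each object has an identity morphism, giving 12 identities.
Adding the 129 non-identity morphisms:
Total = 12 + 129 = 141

141


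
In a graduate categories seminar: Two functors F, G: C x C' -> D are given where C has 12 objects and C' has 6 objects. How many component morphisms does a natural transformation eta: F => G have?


A natural transformation eta: F => G assigns one component morphism per
object of the domain category.
The domain is the product category C x C', so
|Ob(C x C')| = |Ob(C)| * |Ob(C')| = 12 * 6 = 72.
Therefore eta has 72 component morphisms.

72


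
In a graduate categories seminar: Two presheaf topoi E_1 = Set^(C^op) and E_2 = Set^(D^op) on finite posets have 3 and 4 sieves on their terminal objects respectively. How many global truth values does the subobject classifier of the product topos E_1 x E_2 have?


In a product of presheaf topoi E_1 x E_2, the subobject classifier
is Omega = Omega_1 x Omega_2 (componentwise), so
|Omega(top)| = |Omega_1(top_1)| * |Omega_2(top_2)|.
= 3 * 4 = 12.

12


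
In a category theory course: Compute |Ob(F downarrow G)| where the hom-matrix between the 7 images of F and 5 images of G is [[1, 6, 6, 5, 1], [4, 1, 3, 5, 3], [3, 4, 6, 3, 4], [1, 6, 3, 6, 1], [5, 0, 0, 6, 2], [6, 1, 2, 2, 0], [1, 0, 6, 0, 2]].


Objects of (F downarrow G) are triples (a, b, h: F(a)->G(b)).
The count equals the sum of all entries in the hom-matrix.
sum(row 0) = 19
sum(row 1) = 16
sum(row 2) = 20
sum(row 3) = 17
sum(row 4) = 13
sum(row 5) = 11
sum(row 6) = 9
Grand total = 105

105


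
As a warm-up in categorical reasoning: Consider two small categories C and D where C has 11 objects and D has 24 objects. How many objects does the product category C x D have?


The product category C x D has objects that are pairs (c, d).
Number of pairs = |Ob(C)| * |Ob(D)| = 11 * 24 = 264

264


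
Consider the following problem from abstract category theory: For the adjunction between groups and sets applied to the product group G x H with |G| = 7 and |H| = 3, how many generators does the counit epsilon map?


The counit epsilon_K: F(U(K)) -> K of the Free-Forgetful adjunction
maps |K| generators of F(U(K)) into K. For K = G x H (the product group),
|G x H| = |G| * |H|.
Total generators mapped = 7 * 3 = 21.

21


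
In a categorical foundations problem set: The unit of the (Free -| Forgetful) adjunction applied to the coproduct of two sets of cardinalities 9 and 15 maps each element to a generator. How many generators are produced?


The unit eta_X: X -> U(F(X)) of the Free-Forgetful adjunction
maps each element of X to a generator of F(X). For X = S + T (disjoint
union in Set), |S + T| = |S| + |T|.
Total mappings = 9 + 15 = 24.

24


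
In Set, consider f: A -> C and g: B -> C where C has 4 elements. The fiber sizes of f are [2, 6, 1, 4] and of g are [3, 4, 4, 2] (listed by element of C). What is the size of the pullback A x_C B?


The pullback A x_C B consists of pairs (a, b) with f(a) = g(b).
For each element c in C, the fiber product has |f^-1(c)| * |g^-1(c)| elements.
Summing over C: 2 * 3 + 6 * 4 + 1 * 4 + 4 * 2
= 6 + 24 + 4 + 8 = 42

42


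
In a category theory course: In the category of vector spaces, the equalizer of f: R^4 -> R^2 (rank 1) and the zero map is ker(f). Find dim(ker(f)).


The equalizer of f and the zero map is ker(f).
By the rank-nullity theorem: dim(ker(f)) = dim(domain) - rank(f).
dim(ker(f)) = 4 - 1 = 3

3


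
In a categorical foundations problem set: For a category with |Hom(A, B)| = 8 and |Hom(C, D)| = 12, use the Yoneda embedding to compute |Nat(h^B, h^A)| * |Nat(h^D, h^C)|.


By the Yoneda lemma, Nat(h^B, h^A) is isomorphic to Hom(A, B),
so |Nat(h^B, h^A)| = |Hom(A, B)| and |Nat(h^D, h^C)| = |Hom(C, D)|.
|Hom(A, B)| = 8, |Hom(C, D)| = 12.
|Nat(h^B, h^A) x Nat(h^D, h^C)| = 8 * 12 = 96

96


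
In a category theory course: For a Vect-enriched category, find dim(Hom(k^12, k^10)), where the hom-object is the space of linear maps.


In Vect-enriched categories, Hom(k^n, k^m) is the space of m x n matrices.
dim(Hom(k^12, k^10)) = 10 * 12 = 120

120


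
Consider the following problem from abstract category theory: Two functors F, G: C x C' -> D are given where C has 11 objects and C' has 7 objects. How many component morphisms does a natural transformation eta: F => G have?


A natural transformation eta: F => G assigns one component morphism per
object of the domain category.
The domain is the product category C x C', so
|Ob(C x C')| = |Ob(C)| * |Ob(C')| = 11 * 7 = 77.
Therefore eta has 77 component morphisms.

77


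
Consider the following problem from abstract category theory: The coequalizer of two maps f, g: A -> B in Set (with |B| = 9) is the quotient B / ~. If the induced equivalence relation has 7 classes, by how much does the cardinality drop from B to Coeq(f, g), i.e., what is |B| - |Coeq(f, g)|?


The coequalizer Coeq(f, g) = B / ~ has one element per equivalence class.
|B| = 9, |Coeq(f, g)| = 7.
|B| - |Coeq(f, g)| = 9 - 7 = 2.

2


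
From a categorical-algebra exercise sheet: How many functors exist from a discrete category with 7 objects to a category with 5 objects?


A functor from a discrete category C to D is determined by
where each object maps. Each of the 7 objects of C can map
to any of the 5 objects of D independently.
Number of functors = 5^7 = 78125

78125


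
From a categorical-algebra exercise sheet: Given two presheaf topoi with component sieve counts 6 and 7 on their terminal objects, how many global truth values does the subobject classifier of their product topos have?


In a product of presheaf topoi E_1 x E_2, the subobject classifier
is Omega = Omega_1 x Omega_2 (componentwise), so
|Omega(top)| = |Omega_1(top_1)| * |Omega_2(top_2)|.
= 6 * 7 = 42.

42


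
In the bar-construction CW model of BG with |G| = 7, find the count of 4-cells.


In the bar-construction CW model of BG, the n-cells are indexed by
n-tuples [g_1|...|g_n] of non-identity elements of G (degenerate
simplices with some g_i = e do not contribute cells), so there are
(|G| - 1)^n n-cells.
For dim = 4 with |G| = 7:
cells = (7 - 1)^4 = 6^4 = 1296

1296


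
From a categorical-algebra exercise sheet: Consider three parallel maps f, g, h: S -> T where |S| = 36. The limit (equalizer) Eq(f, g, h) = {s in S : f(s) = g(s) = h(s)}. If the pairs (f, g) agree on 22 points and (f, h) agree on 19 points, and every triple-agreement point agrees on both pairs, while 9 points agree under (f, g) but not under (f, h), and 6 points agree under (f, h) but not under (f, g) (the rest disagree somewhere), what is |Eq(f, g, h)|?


Eq(f, g, h) is the triple-agreement set: points in S where all three
maps take the same value. Using inclusion-exclusion on the pairwise data:
Pair (f, g) agrees on 22 points; pair (f, h) on 19 points.
Points agreeing under (f, g) but not (f, h) = 9; under (f, h) but not (f, g) = 6.
Triple-agreement = agreement-in-(f, g) minus points that agree under (f, g) but not (f, h):
|Eq(f, g, h)| = 22 - 9 = 13
(cross-check via (f, h): 19 - 6 = 13.)

13


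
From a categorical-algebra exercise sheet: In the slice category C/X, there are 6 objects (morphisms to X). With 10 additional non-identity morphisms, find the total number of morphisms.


In the slice category C/X, objects are morphisms to X.
Identity morphisms: 6 (one per object of C/X).
Non-identity morphisms: 10.
Total = 6 + 10 = 16

16


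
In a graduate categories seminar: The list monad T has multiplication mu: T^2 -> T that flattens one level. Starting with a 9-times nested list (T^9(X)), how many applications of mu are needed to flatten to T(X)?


Each application of mu: T^2 -> T removes one layer of nesting.
Starting at depth 9 (i.e., T^9(X)), we need to reach T(X).
Number of mu applications = 9 - 1 = 8

8


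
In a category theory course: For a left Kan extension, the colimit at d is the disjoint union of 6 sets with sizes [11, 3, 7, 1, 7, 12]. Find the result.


Pointwise, the left Kan extension (Lan_F H)(d) is the colimit, indexed
by the comma category (F downarrow d), of H composed with the
projection (F downarrow d) -> C. Here that colimit is given
as a coproduct (disjoint union) of sets, so its cardinality is the
sum of the sizes of the summands.
Coproduct of sets with sizes: 11 + 3 + 7 + 1 + 7 + 12
= 41

41


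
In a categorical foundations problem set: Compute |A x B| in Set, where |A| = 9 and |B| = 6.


In Set, the product A x B is the Cartesian product.
By the universal property, |A x B| = |A| * |B|.
|A x B| = 9 * 6 = 54

54


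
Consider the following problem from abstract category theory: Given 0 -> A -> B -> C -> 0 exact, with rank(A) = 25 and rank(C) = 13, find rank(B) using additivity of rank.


For a short exact sequence 0 -> A -> B -> C -> 0,
rank is additive: rank(B) = rank(A) + rank(C).
rank(B) = 25 + 13 = 38

38


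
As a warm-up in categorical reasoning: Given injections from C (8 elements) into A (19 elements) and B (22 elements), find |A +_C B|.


The pushout A +_C B identifies the images of C in A and B.
|A +_C B| = |A| + |B| - |C| (for injections).
= 19 + 22 - 8 = 33

33


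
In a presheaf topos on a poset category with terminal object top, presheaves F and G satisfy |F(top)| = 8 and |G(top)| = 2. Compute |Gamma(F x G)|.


Global sections of a presheaf on a poset with terminal top satisfy
Gamma(H) ~ H(top). Presheaves admit pointwise products, so
(F x G)(top) = F(top) x G(top) (Cartesian product).
|Gamma(F x G)| = |F(top)| * |G(top)| = 8 * 2 = 16.

16


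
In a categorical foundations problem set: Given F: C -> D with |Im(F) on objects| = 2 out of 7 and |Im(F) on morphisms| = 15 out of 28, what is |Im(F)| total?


The image of F consists of distinct objects and distinct morphisms.
|Im(F)| on objects = 2
|Im(F)| on morphisms = 15
Total image cardinality = 2 + 15 = 17

17


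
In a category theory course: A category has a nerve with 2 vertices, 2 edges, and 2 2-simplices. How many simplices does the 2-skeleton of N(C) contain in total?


The 2-skeleton of the nerve N(C) consists of simplices in dimensions 0, 1, 2:
  |N(C)_0| = 2 (objects)
  |N(C)_1| = 2 (morphisms)
  |N(C)_2| = 2 (composable pairs)
Total = 2 + 2 + 2 = 6

6


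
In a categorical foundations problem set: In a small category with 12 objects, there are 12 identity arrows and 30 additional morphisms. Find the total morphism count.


Each object has an identity morphism, giving 12 identities.
Adding the 30 non-identity morphisms:
Total = 12 + 30 = 42

42


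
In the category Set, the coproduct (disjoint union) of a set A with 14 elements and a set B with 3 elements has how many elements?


In Set, the coproduct A + B is the disjoint union.
|A + B| = |A| + |B| = 14 + 3 = 17

17


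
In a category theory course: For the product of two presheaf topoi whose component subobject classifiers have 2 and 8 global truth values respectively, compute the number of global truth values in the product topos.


In a product of presheaf topoi E_1 x E_2, the subobject classifier
is Omega = Omega_1 x Omega_2 (componentwise), so
|Omega(top)| = |Omega_1(top_1)| * |Omega_2(top_2)|.
= 2 * 8 = 16.

16


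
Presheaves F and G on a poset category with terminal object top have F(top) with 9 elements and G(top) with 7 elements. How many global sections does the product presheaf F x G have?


Global sections of a presheaf on a poset with terminal top satisfy
Gamma(H) ~ H(top). Presheaves admit pointwise products, so
(F x G)(top) = F(top) x G(top) (Cartesian product).
|Gamma(F x G)| = |F(top)| * |G(top)| = 9 * 7 = 63.

63


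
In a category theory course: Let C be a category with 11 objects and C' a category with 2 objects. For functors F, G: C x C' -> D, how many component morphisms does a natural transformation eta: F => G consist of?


A natural transformation eta: F => G assigns one component morphism per
object of the domain category.
The domain is the product category C x C', so
|Ob(C x C')| = |Ob(C)| * |Ob(C')| = 11 * 2 = 22.
Therefore eta has 22 component morphisms.

22


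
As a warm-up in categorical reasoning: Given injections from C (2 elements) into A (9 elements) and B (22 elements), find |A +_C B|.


The pushout A +_C B identifies the images of C in A and B.
|A +_C B| = |A| + |B| - |C| (for injections).
= 9 + 22 - 2 = 29

29


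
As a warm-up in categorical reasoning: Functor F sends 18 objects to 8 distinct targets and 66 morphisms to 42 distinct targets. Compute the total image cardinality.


The image of F consists of distinct objects and distinct morphisms.
|Im(F)| on objects = 8
|Im(F)| on morphisms = 42
Total image cardinality = 8 + 42 = 50

50


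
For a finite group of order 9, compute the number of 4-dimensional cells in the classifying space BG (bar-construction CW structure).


In the bar-construction CW model of BG, the n-cells are indexed by
n-tuples [g_1|...|g_n] of non-identity elements of G (degenerate
simplices with some g_i = e do not contribute cells), so there are
(|G| - 1)^n n-cells.
For dim = 4 with |G| = 9:
cells = (9 - 1)^4 = 8^4 = 4096

4096


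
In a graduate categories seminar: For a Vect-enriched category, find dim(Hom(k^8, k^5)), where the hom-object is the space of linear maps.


In Vect-enriched categories, Hom(k^n, k^m) is the space of m x n matrices.
dim(Hom(k^8, k^5)) = 5 * 8 = 40

40


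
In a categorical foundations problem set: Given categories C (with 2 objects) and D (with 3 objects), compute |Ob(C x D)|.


The product category C x D has objects that are pairs (c, d).
Number of pairs = |Ob(C)| * |Ob(D)| = 2 * 3 = 6

6


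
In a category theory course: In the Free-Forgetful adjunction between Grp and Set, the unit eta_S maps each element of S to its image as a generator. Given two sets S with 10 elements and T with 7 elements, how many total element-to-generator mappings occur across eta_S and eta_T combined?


The unit eta_X: X -> U(F(X)) of the Free-Forgetful adjunction
maps each element of X to a generator of F(X). For X = S + T (disjoint
union in Set), |S + T| = |S| + |T|.
Total mappings = 10 + 7 = 17.

17


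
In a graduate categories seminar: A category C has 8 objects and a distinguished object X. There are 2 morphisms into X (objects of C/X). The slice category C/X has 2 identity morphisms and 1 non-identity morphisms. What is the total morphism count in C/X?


In the slice category C/X, objects are morphisms to X.
Identity morphisms: 2 (one per object of C/X).
Non-identity morphisms: 1.
Total = 2 + 1 = 3

3


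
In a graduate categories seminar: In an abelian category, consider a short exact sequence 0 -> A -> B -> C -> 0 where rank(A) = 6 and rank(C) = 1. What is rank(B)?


For a short exact sequence 0 -> A -> B -> C -> 0,
rank is additive: rank(B) = rank(A) + rank(C).
rank(B) = 6 + 1 = 7

7


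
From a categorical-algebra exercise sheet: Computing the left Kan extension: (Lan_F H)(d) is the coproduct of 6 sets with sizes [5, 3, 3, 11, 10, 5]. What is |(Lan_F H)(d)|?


Pointwise, the left Kan extension (Lan_F H)(d) is the colimit, indexed
by the comma category (F downarrow d), of H composed with the
projection (F downarrow d) -> C. Here that colimit is given
as a coproduct (disjoint union) of sets, so its cardinality is the
sum of the sizes of the summands.
Coproduct of sets with sizes: 5 + 3 + 3 + 11 + 10 + 5
= 37

37


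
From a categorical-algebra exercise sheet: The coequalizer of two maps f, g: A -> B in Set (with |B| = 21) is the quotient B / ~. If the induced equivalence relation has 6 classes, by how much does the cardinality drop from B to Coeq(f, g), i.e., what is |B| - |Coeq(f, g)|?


The coequalizer Coeq(f, g) = B / ~ has one element per equivalence class.
|B| = 21, |Coeq(f, g)| = 6.
|B| - |Coeq(f, g)| = 21 - 6 = 15.

15


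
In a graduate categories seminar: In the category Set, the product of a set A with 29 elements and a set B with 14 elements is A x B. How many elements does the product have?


In Set, the product A x B is the Cartesian product.
By the universal property, |A x B| = |A| * |B|.
|A x B| = 29 * 14 = 406

406


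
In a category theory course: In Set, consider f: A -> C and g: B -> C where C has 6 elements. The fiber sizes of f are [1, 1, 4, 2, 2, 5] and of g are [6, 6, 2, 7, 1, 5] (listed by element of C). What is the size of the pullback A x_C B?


The pullback A x_C B consists of pairs (a, b) with f(a) = g(b).
For each element c in C, the fiber product has |f^-1(c)| * |g^-1(c)| elements.
Summing over C: 1 * 6 + 1 * 6 + 4 * 2 + 2 * 7 + 2 * 1 + 5 * 5
= 6 + 6 + 8 + 14 + 2 + 25 = 61

61


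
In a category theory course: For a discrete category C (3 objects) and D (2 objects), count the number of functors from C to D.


A functor from a discrete category C to D is determined by
where each object maps. Each of the 3 objects of C can map
to any of the 2 objects of D independently.
Number of functors = 2^3 = 8

8


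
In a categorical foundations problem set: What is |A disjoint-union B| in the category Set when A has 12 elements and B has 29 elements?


In Set, the coproduct A + B is the disjoint union.
|A + B| = |A| + |B| = 12 + 29 = 41

41


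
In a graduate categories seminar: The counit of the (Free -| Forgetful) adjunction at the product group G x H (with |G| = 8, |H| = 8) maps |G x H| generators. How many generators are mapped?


The counit epsilon_K: F(U(K)) -> K of the Free-Forgetful adjunction
maps |K| generators of F(U(K)) into K. For K = G x H (the product group),
|G x H| = |G| * |H|.
Total generators mapped = 8 * 8 = 64.

64


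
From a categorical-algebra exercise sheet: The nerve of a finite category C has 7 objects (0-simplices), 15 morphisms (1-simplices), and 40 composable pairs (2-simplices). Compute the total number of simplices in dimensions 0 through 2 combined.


The 2-skeleton of the nerve N(C) consists of simplices in dimensions 0, 1, 2:
  |N(C)_0| = 7 (objects)
  |N(C)_1| = 15 (morphisms)
  |N(C)_2| = 40 (composable pairs)
Total = 7 + 15 + 40 = 62

62


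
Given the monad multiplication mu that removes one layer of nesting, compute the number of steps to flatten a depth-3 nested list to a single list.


Each application of mu: T^2 -> T removes one layer of nesting.
Starting at depth 3 (i.e., T^3(X)), we need to reach T(X).
Number of mu applications = 3 - 1 = 2

2


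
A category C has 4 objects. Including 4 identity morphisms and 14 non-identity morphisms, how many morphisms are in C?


Each object has an identity morphism, giving 4 identities.
Adding the 14 non-identity morphisms:
Total = 4 + 14 = 18

18


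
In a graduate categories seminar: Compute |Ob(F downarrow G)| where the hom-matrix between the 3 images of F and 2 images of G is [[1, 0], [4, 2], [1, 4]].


Objects of (F downarrow G) are triples (a, b, h: F(a)->G(b)).
The count equals the sum of all entries in the hom-matrix.
sum(row 0) = 1
sum(row 1) = 6
sum(row 2) = 5
Grand total = 12

12


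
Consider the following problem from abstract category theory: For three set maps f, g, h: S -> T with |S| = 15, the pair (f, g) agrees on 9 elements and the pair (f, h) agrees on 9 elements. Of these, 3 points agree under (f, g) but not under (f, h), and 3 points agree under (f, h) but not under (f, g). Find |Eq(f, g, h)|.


Eq(f, g, h) is the triple-agreement set: points in S where all three
maps take the same value. Using inclusion-exclusion on the pairwise data:
Pair (f, g) agrees on 9 points; pair (f, h) on 9 points.
Points agreeing under (f, g) but not (f, h) = 3; under (f, h) but not (f, g) = 3.
Triple-agreement = agreement-in-(f, g) minus points that agree under (f, g) but not (f, h):
|Eq(f, g, h)| = 9 - 3 = 6
(cross-check via (f, h): 9 - 3 = 6.)

6


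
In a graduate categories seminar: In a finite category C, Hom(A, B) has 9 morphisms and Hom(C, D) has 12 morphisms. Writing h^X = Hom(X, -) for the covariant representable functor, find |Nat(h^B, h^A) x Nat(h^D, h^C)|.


By the Yoneda lemma, Nat(h^B, h^A) is isomorphic to Hom(A, B),
so |Nat(h^B, h^A)| = |Hom(A, B)| and |Nat(h^D, h^C)| = |Hom(C, D)|.
|Hom(A, B)| = 9, |Hom(C, D)| = 12.
|Nat(h^B, h^A) x Nat(h^D, h^C)| = 9 * 12 = 108

108


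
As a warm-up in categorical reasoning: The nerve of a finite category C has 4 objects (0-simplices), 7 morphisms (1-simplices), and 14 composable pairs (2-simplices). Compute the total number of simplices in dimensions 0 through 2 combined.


The 2-skeleton of the nerve N(C) consists of simplices in dimensions 0, 1, 2:
  |N(C)_0| = 4 (objects)
  |N(C)_1| = 7 (morphisms)
  |N(C)_2| = 14 (composable pairs)
Total = 4 + 7 + 14 = 25

25


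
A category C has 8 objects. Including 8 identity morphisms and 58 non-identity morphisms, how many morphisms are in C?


Each object has an identity morphism, giving 8 identities.
Adding the 58 non-identity morphisms:
Total = 8 + 58 = 66

66


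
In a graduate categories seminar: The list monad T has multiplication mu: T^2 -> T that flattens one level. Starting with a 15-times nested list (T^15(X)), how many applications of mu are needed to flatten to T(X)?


Each application of mu: T^2 -> T removes one layer of nesting.
Starting at depth 15 (i.e., T^15(X)), we need to reach T(X).
Number of mu applications = 15 - 1 = 14

14


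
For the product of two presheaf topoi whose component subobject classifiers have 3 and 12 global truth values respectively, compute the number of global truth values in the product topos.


In a product of presheaf topoi E_1 x E_2, the subobject classifier
is Omega = Omega_1 x Omega_2 (componentwise), so
|Omega(top)| = |Omega_1(top_1)| * |Omega_2(top_2)|.
= 3 * 12 = 36.

36


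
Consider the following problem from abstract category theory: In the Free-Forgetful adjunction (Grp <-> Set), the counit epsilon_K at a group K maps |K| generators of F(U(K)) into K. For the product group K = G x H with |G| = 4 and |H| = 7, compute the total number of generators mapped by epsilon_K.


The counit epsilon_K: F(U(K)) -> K of the Free-Forgetful adjunction
maps |K| generators of F(U(K)) into K. For K = G x H (the product group),
|G x H| = |G| * |H|.
Total generators mapped = 4 * 7 = 28.

28


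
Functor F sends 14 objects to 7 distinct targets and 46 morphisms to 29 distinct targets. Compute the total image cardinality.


The image of F consists of distinct objects and distinct morphisms.
|Im(F)| on objects = 7
|Im(F)| on morphisms = 29
Total image cardinality = 7 + 29 = 36

36


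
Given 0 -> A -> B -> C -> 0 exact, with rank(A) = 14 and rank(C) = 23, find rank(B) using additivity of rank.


For a short exact sequence 0 -> A -> B -> C -> 0,
rank is additive: rank(B) = rank(A) + rank(C).
rank(B) = 14 + 23 = 37

37


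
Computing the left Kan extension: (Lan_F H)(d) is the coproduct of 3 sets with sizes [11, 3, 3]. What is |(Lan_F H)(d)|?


Pointwise, the left Kan extension (Lan_F H)(d) is the colimit, indexed
by the comma category (F downarrow d), of H composed with the
projection (F downarrow d) -> C. Here that colimit is given
as a coproduct (disjoint union) of sets, so its cardinality is the
sum of the sizes of the summands.
Coproduct of sets with sizes: 11 + 3 + 3
= 17

17


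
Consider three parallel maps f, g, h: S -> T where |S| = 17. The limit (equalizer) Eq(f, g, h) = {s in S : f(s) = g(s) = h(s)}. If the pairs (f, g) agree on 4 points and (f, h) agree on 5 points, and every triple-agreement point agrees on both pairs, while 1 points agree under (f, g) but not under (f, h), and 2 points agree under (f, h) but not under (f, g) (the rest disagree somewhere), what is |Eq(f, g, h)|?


Eq(f, g, h) is the triple-agreement set: points in S where all three
maps take the same value. Using inclusion-exclusion on the pairwise data:
Pair (f, g) agrees on 4 points; pair (f, h) on 5 points.
Points agreeing under (f, g) but not (f, h) = 1; under (f, h) but not (f, g) = 2.
Triple-agreement = agreement-in-(f, g) minus points that agree under (f, g) but not (f, h):
|Eq(f, g, h)| = 4 - 1 = 3
(cross-check via (f, h): 5 - 2 = 3.)

3


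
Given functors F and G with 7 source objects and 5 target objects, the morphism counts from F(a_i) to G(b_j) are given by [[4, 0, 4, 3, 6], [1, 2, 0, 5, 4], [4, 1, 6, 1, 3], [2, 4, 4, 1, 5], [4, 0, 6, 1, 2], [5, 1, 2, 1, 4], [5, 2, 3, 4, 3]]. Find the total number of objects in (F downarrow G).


Objects of (F downarrow G) are triples (a, b, h: F(a)->G(b)).
The count equals the sum of all entries in the hom-matrix.
sum(row 0) = 17
sum(row 1) = 12
sum(row 2) = 15
sum(row 3) = 16
sum(row 4) = 13
sum(row 5) = 13
sum(row 6) = 17
Grand total = 103

103


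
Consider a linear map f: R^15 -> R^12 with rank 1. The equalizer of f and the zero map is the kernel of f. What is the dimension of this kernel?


The equalizer of f and the zero map is ker(f).
By the rank-nullity theorem: dim(ker(f)) = dim(domain) - rank(f).
dim(ker(f)) = 15 - 1 = 14

14


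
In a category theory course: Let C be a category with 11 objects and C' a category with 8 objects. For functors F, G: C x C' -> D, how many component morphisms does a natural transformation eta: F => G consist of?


A natural transformation eta: F => G assigns one component morphism per
object of the domain category.
The domain is the product category C x C', so
|Ob(C x C')| = |Ob(C)| * |Ob(C')| = 11 * 8 = 88.
Therefore eta has 88 component morphisms.

88


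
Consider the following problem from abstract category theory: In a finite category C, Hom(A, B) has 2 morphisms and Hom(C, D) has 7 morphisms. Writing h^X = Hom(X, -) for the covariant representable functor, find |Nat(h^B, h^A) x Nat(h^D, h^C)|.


By the Yoneda lemma, Nat(h^B, h^A) is isomorphic to Hom(A, B),
so |Nat(h^B, h^A)| = |Hom(A, B)| and |Nat(h^D, h^C)| = |Hom(C, D)|.
|Hom(A, B)| = 2, |Hom(C, D)| = 7.
|Nat(h^B, h^A) x Nat(h^D, h^C)| = 2 * 7 = 14

14


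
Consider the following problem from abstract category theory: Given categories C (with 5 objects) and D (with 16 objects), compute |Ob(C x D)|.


The product category C x D has objects that are pairs (c, d).
Number of pairs = |Ob(C)| * |Ob(D)| = 5 * 16 = 80

80


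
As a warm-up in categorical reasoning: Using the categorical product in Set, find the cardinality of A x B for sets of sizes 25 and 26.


In Set, the product A x B is the Cartesian product.
By the universal property, |A x B| = |A| * |B|.
|A x B| = 25 * 26 = 650

650


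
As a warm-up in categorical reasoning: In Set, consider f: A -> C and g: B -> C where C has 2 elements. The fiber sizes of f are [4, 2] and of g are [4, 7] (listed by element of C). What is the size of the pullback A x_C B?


The pullback A x_C B consists of pairs (a, b) with f(a) = g(b).
For each element c in C, the fiber product has |f^-1(c)| * |g^-1(c)| elements.
Summing over C: 4 * 4 + 2 * 7
= 16 + 14 = 30

30


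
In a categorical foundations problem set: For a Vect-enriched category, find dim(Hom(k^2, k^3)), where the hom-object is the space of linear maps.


In Vect-enriched categories, Hom(k^n, k^m) is the space of m x n matrices.
dim(Hom(k^2, k^3)) = 3 * 2 = 6

6


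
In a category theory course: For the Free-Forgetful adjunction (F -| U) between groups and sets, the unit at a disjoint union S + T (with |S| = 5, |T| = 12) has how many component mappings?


The unit eta_X: X -> U(F(X)) of the Free-Forgetful adjunction
maps each element of X to a generator of F(X). For X = S + T (disjoint
union in Set), |S + T| = |S| + |T|.
Total mappings = 5 + 12 = 17.

17


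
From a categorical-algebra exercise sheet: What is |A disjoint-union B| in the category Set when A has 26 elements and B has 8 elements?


In Set, the coproduct A + B is the disjoint union.
|A + B| = |A| + |B| = 26 + 8 = 34

34


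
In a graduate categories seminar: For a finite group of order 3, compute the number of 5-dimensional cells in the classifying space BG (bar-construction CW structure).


In the bar-construction CW model of BG, the n-cells are indexed by
n-tuples [g_1|...|g_n] of non-identity elements of G (degenerate
simplices with some g_i = e do not contribute cells), so there are
(|G| - 1)^n n-cells.
For dim = 5 with |G| = 3:
cells = (3 - 1)^5 = 2^5 = 32

32


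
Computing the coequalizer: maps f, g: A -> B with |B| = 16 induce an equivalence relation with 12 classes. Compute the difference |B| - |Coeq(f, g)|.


The coequalizer Coeq(f, g) = B / ~ has one element per equivalence class.
|B| = 16, |Coeq(f, g)| = 12.
|B| - |Coeq(f, g)| = 16 - 12 = 4.

4


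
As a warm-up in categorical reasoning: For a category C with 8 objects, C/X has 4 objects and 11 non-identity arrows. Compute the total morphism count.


In the slice category C/X, objects are morphisms to X.
Identity morphisms: 4 (one per object of C/X).
Non-identity morphisms: 11.
Total = 4 + 11 = 15

15


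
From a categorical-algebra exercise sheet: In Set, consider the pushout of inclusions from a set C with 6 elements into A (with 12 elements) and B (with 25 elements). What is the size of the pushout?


The pushout A +_C B identifies the images of C in A and B.
|A +_C B| = |A| + |B| - |C| (for injections).
= 12 + 25 - 6 = 31

31


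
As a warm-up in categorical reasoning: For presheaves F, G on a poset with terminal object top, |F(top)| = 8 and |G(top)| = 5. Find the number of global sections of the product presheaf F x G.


Global sections of a presheaf on a poset with terminal top satisfy
Gamma(H) ~ H(top). Presheaves admit pointwise products, so
(F x G)(top) = F(top) x G(top) (Cartesian product).
|Gamma(F x G)| = |F(top)| * |G(top)| = 8 * 5 = 40.

40


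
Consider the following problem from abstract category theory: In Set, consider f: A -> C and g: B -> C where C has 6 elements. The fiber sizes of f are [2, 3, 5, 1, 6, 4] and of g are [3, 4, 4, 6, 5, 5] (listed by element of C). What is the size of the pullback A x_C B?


The pullback A x_C B consists of pairs (a, b) with f(a) = g(b).
For each element c in C, the fiber product has |f^-1(c)| * |g^-1(c)| elements.
Summing over C: 2 * 3 + 3 * 4 + 5 * 4 + 1 * 6 + 6 * 5 + 4 * 5
= 6 + 12 + 20 + 6 + 30 + 20 = 94

94
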